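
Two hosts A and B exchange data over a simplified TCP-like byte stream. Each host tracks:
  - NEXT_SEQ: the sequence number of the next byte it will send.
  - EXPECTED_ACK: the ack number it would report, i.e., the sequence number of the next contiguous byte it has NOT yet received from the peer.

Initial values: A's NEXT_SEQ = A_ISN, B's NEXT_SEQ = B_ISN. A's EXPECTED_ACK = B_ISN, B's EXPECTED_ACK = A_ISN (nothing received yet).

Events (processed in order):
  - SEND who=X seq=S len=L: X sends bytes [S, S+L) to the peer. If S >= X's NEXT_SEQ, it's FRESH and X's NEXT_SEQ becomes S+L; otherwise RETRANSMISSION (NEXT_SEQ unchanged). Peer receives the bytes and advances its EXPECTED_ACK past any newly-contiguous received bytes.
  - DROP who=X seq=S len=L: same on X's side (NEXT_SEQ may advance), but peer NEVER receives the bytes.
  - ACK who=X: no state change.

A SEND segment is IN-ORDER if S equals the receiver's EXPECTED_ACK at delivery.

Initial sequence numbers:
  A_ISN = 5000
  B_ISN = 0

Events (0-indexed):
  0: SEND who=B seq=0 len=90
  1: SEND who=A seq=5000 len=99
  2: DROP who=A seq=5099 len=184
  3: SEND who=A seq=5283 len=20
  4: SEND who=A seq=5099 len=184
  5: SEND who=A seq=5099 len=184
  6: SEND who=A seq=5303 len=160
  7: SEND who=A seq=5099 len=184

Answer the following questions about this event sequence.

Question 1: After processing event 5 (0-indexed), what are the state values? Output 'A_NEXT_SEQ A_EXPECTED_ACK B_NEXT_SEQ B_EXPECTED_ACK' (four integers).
After event 0: A_seq=5000 A_ack=90 B_seq=90 B_ack=5000
After event 1: A_seq=5099 A_ack=90 B_seq=90 B_ack=5099
After event 2: A_seq=5283 A_ack=90 B_seq=90 B_ack=5099
After event 3: A_seq=5303 A_ack=90 B_seq=90 B_ack=5099
After event 4: A_seq=5303 A_ack=90 B_seq=90 B_ack=5303
After event 5: A_seq=5303 A_ack=90 B_seq=90 B_ack=5303

5303 90 90 5303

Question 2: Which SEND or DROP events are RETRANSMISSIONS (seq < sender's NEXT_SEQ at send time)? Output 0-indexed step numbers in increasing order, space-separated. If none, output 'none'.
Step 0: SEND seq=0 -> fresh
Step 1: SEND seq=5000 -> fresh
Step 2: DROP seq=5099 -> fresh
Step 3: SEND seq=5283 -> fresh
Step 4: SEND seq=5099 -> retransmit
Step 5: SEND seq=5099 -> retransmit
Step 6: SEND seq=5303 -> fresh
Step 7: SEND seq=5099 -> retransmit

Answer: 4 5 7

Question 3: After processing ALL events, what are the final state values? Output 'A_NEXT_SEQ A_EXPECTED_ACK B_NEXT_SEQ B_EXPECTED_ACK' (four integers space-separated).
Answer: 5463 90 90 5463

Derivation:
After event 0: A_seq=5000 A_ack=90 B_seq=90 B_ack=5000
After event 1: A_seq=5099 A_ack=90 B_seq=90 B_ack=5099
After event 2: A_seq=5283 A_ack=90 B_seq=90 B_ack=5099
After event 3: A_seq=5303 A_ack=90 B_seq=90 B_ack=5099
After event 4: A_seq=5303 A_ack=90 B_seq=90 B_ack=5303
After event 5: A_seq=5303 A_ack=90 B_seq=90 B_ack=5303
After event 6: A_seq=5463 A_ack=90 B_seq=90 B_ack=5463
After event 7: A_seq=5463 A_ack=90 B_seq=90 B_ack=5463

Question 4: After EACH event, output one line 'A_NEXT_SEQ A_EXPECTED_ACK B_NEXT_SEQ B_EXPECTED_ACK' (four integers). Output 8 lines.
5000 90 90 5000
5099 90 90 5099
5283 90 90 5099
5303 90 90 5099
5303 90 90 5303
5303 90 90 5303
5463 90 90 5463
5463 90 90 5463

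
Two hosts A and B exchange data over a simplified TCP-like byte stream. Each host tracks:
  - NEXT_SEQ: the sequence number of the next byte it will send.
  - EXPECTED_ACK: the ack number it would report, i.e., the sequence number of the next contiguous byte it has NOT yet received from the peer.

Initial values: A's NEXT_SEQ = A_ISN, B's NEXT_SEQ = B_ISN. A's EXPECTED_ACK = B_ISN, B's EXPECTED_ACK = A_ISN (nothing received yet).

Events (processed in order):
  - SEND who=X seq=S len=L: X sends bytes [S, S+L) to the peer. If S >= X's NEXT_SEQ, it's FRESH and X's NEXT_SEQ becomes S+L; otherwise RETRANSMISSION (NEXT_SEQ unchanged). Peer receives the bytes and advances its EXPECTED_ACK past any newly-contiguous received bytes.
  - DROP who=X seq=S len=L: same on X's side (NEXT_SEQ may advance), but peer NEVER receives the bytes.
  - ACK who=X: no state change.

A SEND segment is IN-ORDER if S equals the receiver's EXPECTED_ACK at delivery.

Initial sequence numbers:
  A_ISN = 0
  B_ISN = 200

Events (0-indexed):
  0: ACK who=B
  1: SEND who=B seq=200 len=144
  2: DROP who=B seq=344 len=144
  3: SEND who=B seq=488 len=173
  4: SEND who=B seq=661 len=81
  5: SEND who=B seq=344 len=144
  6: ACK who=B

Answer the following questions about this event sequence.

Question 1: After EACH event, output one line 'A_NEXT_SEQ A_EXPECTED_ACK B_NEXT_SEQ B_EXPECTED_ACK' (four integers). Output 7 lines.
0 200 200 0
0 344 344 0
0 344 488 0
0 344 661 0
0 344 742 0
0 742 742 0
0 742 742 0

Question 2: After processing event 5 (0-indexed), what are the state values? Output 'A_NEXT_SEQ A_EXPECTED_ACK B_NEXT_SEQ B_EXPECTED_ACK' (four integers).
After event 0: A_seq=0 A_ack=200 B_seq=200 B_ack=0
After event 1: A_seq=0 A_ack=344 B_seq=344 B_ack=0
After event 2: A_seq=0 A_ack=344 B_seq=488 B_ack=0
After event 3: A_seq=0 A_ack=344 B_seq=661 B_ack=0
After event 4: A_seq=0 A_ack=344 B_seq=742 B_ack=0
After event 5: A_seq=0 A_ack=742 B_seq=742 B_ack=0

0 742 742 0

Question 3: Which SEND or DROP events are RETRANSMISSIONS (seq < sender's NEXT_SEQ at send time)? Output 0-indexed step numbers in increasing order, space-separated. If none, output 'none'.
Answer: 5

Derivation:
Step 1: SEND seq=200 -> fresh
Step 2: DROP seq=344 -> fresh
Step 3: SEND seq=488 -> fresh
Step 4: SEND seq=661 -> fresh
Step 5: SEND seq=344 -> retransmit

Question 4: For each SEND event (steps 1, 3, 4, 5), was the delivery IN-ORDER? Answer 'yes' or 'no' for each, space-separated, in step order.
Step 1: SEND seq=200 -> in-order
Step 3: SEND seq=488 -> out-of-order
Step 4: SEND seq=661 -> out-of-order
Step 5: SEND seq=344 -> in-order

Answer: yes no no yes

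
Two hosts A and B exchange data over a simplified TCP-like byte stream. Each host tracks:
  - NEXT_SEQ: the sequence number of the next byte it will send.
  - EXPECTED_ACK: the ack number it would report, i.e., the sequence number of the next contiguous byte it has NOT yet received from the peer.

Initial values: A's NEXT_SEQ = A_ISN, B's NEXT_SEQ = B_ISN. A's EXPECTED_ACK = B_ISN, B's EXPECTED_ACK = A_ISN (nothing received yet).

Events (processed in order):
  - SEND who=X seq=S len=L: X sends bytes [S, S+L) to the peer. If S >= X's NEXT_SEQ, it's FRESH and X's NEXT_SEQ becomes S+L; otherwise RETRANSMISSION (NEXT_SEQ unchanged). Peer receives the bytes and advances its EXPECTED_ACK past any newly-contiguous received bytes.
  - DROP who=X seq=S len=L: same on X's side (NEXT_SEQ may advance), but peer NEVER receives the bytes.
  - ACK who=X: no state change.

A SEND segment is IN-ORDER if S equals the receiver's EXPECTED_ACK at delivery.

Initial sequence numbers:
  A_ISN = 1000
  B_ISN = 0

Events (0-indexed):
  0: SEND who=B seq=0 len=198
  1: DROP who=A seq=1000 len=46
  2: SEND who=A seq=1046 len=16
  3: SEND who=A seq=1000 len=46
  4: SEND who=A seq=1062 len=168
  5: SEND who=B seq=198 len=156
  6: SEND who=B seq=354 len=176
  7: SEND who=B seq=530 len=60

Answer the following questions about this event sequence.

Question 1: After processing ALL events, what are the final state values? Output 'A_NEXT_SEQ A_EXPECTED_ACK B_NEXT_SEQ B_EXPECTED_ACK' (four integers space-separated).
Answer: 1230 590 590 1230

Derivation:
After event 0: A_seq=1000 A_ack=198 B_seq=198 B_ack=1000
After event 1: A_seq=1046 A_ack=198 B_seq=198 B_ack=1000
After event 2: A_seq=1062 A_ack=198 B_seq=198 B_ack=1000
After event 3: A_seq=1062 A_ack=198 B_seq=198 B_ack=1062
After event 4: A_seq=1230 A_ack=198 B_seq=198 B_ack=1230
After event 5: A_seq=1230 A_ack=354 B_seq=354 B_ack=1230
After event 6: A_seq=1230 A_ack=530 B_seq=530 B_ack=1230
After event 7: A_seq=1230 A_ack=590 B_seq=590 B_ack=1230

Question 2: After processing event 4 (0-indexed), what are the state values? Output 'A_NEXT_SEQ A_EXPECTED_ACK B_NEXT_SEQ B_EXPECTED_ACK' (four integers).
After event 0: A_seq=1000 A_ack=198 B_seq=198 B_ack=1000
After event 1: A_seq=1046 A_ack=198 B_seq=198 B_ack=1000
After event 2: A_seq=1062 A_ack=198 B_seq=198 B_ack=1000
After event 3: A_seq=1062 A_ack=198 B_seq=198 B_ack=1062
After event 4: A_seq=1230 A_ack=198 B_seq=198 B_ack=1230

1230 198 198 1230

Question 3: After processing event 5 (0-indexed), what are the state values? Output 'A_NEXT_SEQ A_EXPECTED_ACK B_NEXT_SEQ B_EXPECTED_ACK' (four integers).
After event 0: A_seq=1000 A_ack=198 B_seq=198 B_ack=1000
After event 1: A_seq=1046 A_ack=198 B_seq=198 B_ack=1000
After event 2: A_seq=1062 A_ack=198 B_seq=198 B_ack=1000
After event 3: A_seq=1062 A_ack=198 B_seq=198 B_ack=1062
After event 4: A_seq=1230 A_ack=198 B_seq=198 B_ack=1230
After event 5: A_seq=1230 A_ack=354 B_seq=354 B_ack=1230

1230 354 354 1230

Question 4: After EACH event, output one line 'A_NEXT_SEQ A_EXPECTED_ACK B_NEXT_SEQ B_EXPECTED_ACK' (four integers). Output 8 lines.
1000 198 198 1000
1046 198 198 1000
1062 198 198 1000
1062 198 198 1062
1230 198 198 1230
1230 354 354 1230
1230 530 530 1230
1230 590 590 1230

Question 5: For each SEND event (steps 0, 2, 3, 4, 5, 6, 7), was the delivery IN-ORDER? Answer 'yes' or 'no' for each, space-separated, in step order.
Step 0: SEND seq=0 -> in-order
Step 2: SEND seq=1046 -> out-of-order
Step 3: SEND seq=1000 -> in-order
Step 4: SEND seq=1062 -> in-order
Step 5: SEND seq=198 -> in-order
Step 6: SEND seq=354 -> in-order
Step 7: SEND seq=530 -> in-order

Answer: yes no yes yes yes yes yes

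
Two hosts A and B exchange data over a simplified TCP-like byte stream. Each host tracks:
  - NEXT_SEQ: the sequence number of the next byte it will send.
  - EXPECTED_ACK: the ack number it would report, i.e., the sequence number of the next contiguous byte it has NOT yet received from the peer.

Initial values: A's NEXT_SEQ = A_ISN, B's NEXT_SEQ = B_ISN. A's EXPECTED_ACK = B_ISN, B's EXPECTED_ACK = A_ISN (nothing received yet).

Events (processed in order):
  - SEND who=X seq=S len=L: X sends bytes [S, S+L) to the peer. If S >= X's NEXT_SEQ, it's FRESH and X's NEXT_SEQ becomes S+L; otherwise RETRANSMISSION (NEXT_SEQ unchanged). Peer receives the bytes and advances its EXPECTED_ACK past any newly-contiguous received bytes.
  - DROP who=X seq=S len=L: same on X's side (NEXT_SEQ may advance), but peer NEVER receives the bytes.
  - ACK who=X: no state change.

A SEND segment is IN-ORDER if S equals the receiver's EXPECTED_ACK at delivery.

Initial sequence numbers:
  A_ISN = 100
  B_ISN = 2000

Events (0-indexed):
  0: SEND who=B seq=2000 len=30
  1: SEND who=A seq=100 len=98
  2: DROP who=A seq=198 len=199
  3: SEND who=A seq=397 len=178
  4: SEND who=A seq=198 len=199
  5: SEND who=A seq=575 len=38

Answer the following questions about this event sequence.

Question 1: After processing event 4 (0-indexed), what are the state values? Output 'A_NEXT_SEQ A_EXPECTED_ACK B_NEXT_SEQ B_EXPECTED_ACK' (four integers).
After event 0: A_seq=100 A_ack=2030 B_seq=2030 B_ack=100
After event 1: A_seq=198 A_ack=2030 B_seq=2030 B_ack=198
After event 2: A_seq=397 A_ack=2030 B_seq=2030 B_ack=198
After event 3: A_seq=575 A_ack=2030 B_seq=2030 B_ack=198
After event 4: A_seq=575 A_ack=2030 B_seq=2030 B_ack=575

575 2030 2030 575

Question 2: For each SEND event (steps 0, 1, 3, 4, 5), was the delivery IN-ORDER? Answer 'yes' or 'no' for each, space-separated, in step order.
Answer: yes yes no yes yes

Derivation:
Step 0: SEND seq=2000 -> in-order
Step 1: SEND seq=100 -> in-order
Step 3: SEND seq=397 -> out-of-order
Step 4: SEND seq=198 -> in-order
Step 5: SEND seq=575 -> in-order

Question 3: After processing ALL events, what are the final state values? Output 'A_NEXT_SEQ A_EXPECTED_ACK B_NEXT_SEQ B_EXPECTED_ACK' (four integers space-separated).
After event 0: A_seq=100 A_ack=2030 B_seq=2030 B_ack=100
After event 1: A_seq=198 A_ack=2030 B_seq=2030 B_ack=198
After event 2: A_seq=397 A_ack=2030 B_seq=2030 B_ack=198
After event 3: A_seq=575 A_ack=2030 B_seq=2030 B_ack=198
After event 4: A_seq=575 A_ack=2030 B_seq=2030 B_ack=575
After event 5: A_seq=613 A_ack=2030 B_seq=2030 B_ack=613

Answer: 613 2030 2030 613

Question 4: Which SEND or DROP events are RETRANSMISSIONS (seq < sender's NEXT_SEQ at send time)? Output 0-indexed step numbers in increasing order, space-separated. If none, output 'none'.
Step 0: SEND seq=2000 -> fresh
Step 1: SEND seq=100 -> fresh
Step 2: DROP seq=198 -> fresh
Step 3: SEND seq=397 -> fresh
Step 4: SEND seq=198 -> retransmit
Step 5: SEND seq=575 -> fresh

Answer: 4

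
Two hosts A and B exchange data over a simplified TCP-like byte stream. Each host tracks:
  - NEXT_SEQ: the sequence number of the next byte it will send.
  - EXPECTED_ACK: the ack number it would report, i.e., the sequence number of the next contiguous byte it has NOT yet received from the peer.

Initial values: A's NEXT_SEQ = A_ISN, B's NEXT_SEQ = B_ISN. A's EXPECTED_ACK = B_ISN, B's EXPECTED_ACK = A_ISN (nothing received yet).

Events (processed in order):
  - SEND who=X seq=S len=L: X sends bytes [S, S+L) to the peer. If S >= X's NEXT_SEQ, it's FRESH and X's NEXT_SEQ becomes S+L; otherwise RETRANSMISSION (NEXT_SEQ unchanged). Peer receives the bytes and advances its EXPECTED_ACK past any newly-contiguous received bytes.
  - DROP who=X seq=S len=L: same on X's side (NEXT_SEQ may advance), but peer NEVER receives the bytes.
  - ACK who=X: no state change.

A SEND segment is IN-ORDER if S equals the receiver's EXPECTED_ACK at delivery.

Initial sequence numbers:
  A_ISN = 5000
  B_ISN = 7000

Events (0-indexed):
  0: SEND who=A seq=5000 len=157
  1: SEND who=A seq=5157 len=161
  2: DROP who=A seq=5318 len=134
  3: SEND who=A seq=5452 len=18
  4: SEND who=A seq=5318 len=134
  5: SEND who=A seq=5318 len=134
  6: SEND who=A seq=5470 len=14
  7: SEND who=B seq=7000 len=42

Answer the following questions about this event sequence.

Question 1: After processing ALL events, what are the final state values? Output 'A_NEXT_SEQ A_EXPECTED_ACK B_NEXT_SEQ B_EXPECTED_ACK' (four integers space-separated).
Answer: 5484 7042 7042 5484

Derivation:
After event 0: A_seq=5157 A_ack=7000 B_seq=7000 B_ack=5157
After event 1: A_seq=5318 A_ack=7000 B_seq=7000 B_ack=5318
After event 2: A_seq=5452 A_ack=7000 B_seq=7000 B_ack=5318
After event 3: A_seq=5470 A_ack=7000 B_seq=7000 B_ack=5318
After event 4: A_seq=5470 A_ack=7000 B_seq=7000 B_ack=5470
After event 5: A_seq=5470 A_ack=7000 B_seq=7000 B_ack=5470
After event 6: A_seq=5484 A_ack=7000 B_seq=7000 B_ack=5484
After event 7: A_seq=5484 A_ack=7042 B_seq=7042 B_ack=5484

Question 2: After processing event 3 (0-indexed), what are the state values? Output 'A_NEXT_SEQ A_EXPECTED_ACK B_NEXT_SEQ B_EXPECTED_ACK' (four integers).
After event 0: A_seq=5157 A_ack=7000 B_seq=7000 B_ack=5157
After event 1: A_seq=5318 A_ack=7000 B_seq=7000 B_ack=5318
After event 2: A_seq=5452 A_ack=7000 B_seq=7000 B_ack=5318
After event 3: A_seq=5470 A_ack=7000 B_seq=7000 B_ack=5318

5470 7000 7000 5318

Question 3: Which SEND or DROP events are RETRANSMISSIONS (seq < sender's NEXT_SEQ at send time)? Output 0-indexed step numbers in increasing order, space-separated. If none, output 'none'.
Step 0: SEND seq=5000 -> fresh
Step 1: SEND seq=5157 -> fresh
Step 2: DROP seq=5318 -> fresh
Step 3: SEND seq=5452 -> fresh
Step 4: SEND seq=5318 -> retransmit
Step 5: SEND seq=5318 -> retransmit
Step 6: SEND seq=5470 -> fresh
Step 7: SEND seq=7000 -> fresh

Answer: 4 5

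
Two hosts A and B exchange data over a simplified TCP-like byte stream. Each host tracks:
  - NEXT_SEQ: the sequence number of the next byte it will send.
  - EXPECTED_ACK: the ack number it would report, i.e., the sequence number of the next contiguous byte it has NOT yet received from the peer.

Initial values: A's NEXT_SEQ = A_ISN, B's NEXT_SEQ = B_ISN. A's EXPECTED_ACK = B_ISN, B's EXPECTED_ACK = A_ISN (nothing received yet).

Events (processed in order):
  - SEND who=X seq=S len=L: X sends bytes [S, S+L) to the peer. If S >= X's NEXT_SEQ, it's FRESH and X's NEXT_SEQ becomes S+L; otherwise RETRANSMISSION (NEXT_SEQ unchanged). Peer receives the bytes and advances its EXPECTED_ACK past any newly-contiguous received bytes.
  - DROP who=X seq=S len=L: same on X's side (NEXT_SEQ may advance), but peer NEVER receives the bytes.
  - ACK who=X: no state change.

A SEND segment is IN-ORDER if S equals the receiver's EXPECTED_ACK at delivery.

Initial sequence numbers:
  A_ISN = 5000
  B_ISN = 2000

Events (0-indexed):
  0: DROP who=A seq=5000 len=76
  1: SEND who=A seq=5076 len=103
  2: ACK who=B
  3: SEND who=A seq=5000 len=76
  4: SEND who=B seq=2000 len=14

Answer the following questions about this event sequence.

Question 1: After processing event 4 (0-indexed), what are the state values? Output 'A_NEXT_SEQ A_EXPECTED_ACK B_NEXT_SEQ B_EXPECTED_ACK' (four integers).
After event 0: A_seq=5076 A_ack=2000 B_seq=2000 B_ack=5000
After event 1: A_seq=5179 A_ack=2000 B_seq=2000 B_ack=5000
After event 2: A_seq=5179 A_ack=2000 B_seq=2000 B_ack=5000
After event 3: A_seq=5179 A_ack=2000 B_seq=2000 B_ack=5179
After event 4: A_seq=5179 A_ack=2014 B_seq=2014 B_ack=5179

5179 2014 2014 5179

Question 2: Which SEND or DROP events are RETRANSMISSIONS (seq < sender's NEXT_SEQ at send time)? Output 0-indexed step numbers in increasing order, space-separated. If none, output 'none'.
Step 0: DROP seq=5000 -> fresh
Step 1: SEND seq=5076 -> fresh
Step 3: SEND seq=5000 -> retransmit
Step 4: SEND seq=2000 -> fresh

Answer: 3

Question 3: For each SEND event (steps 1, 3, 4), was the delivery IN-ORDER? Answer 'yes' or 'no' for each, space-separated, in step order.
Answer: no yes yes

Derivation:
Step 1: SEND seq=5076 -> out-of-order
Step 3: SEND seq=5000 -> in-order
Step 4: SEND seq=2000 -> in-order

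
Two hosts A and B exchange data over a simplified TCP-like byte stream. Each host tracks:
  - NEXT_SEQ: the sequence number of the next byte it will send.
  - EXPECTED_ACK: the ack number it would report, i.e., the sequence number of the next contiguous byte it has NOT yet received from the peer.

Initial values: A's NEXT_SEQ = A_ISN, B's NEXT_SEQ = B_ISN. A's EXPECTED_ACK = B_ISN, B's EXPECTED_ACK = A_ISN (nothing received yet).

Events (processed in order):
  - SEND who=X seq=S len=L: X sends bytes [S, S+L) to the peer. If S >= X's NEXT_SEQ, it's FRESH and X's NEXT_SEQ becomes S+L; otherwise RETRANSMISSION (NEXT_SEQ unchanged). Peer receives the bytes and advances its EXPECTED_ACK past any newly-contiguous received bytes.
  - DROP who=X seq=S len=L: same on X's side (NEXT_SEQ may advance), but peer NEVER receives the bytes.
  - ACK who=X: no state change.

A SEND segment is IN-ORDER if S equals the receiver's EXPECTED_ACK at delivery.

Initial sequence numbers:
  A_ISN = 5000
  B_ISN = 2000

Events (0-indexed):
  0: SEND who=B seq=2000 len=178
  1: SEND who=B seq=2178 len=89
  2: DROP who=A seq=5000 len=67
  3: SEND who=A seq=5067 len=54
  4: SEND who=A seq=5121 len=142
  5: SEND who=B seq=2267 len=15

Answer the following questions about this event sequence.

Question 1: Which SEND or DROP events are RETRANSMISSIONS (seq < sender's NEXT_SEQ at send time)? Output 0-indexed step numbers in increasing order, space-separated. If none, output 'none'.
Answer: none

Derivation:
Step 0: SEND seq=2000 -> fresh
Step 1: SEND seq=2178 -> fresh
Step 2: DROP seq=5000 -> fresh
Step 3: SEND seq=5067 -> fresh
Step 4: SEND seq=5121 -> fresh
Step 5: SEND seq=2267 -> fresh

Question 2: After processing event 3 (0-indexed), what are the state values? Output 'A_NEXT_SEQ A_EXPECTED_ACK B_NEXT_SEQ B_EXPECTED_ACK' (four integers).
After event 0: A_seq=5000 A_ack=2178 B_seq=2178 B_ack=5000
After event 1: A_seq=5000 A_ack=2267 B_seq=2267 B_ack=5000
After event 2: A_seq=5067 A_ack=2267 B_seq=2267 B_ack=5000
After event 3: A_seq=5121 A_ack=2267 B_seq=2267 B_ack=5000

5121 2267 2267 5000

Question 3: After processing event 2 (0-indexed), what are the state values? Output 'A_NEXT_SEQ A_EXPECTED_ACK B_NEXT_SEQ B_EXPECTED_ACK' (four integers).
After event 0: A_seq=5000 A_ack=2178 B_seq=2178 B_ack=5000
After event 1: A_seq=5000 A_ack=2267 B_seq=2267 B_ack=5000
After event 2: A_seq=5067 A_ack=2267 B_seq=2267 B_ack=5000

5067 2267 2267 5000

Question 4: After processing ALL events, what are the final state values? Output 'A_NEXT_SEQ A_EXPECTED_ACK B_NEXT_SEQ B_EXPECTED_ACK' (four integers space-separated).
After event 0: A_seq=5000 A_ack=2178 B_seq=2178 B_ack=5000
After event 1: A_seq=5000 A_ack=2267 B_seq=2267 B_ack=5000
After event 2: A_seq=5067 A_ack=2267 B_seq=2267 B_ack=5000
After event 3: A_seq=5121 A_ack=2267 B_seq=2267 B_ack=5000
After event 4: A_seq=5263 A_ack=2267 B_seq=2267 B_ack=5000
After event 5: A_seq=5263 A_ack=2282 B_seq=2282 B_ack=5000

Answer: 5263 2282 2282 5000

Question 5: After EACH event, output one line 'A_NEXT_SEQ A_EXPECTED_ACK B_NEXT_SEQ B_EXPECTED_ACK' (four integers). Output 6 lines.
5000 2178 2178 5000
5000 2267 2267 5000
5067 2267 2267 5000
5121 2267 2267 5000
5263 2267 2267 5000
5263 2282 2282 5000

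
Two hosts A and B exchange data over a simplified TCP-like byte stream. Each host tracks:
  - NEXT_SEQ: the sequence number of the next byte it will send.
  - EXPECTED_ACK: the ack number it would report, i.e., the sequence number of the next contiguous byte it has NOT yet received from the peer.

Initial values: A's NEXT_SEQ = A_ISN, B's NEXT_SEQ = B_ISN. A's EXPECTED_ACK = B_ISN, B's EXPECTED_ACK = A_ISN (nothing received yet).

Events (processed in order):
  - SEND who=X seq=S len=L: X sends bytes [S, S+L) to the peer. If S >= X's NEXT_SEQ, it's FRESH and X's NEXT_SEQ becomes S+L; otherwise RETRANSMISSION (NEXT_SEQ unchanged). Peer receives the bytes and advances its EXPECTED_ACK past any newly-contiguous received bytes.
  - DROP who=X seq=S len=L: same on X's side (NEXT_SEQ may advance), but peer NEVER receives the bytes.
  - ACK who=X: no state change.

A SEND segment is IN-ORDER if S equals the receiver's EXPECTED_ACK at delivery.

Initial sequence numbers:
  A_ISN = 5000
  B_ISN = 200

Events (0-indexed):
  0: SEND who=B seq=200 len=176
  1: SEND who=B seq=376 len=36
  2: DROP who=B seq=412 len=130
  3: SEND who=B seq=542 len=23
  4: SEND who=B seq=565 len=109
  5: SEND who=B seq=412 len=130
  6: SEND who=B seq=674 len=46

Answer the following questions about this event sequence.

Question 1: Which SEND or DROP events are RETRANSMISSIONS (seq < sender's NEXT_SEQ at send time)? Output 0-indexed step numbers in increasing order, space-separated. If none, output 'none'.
Answer: 5

Derivation:
Step 0: SEND seq=200 -> fresh
Step 1: SEND seq=376 -> fresh
Step 2: DROP seq=412 -> fresh
Step 3: SEND seq=542 -> fresh
Step 4: SEND seq=565 -> fresh
Step 5: SEND seq=412 -> retransmit
Step 6: SEND seq=674 -> fresh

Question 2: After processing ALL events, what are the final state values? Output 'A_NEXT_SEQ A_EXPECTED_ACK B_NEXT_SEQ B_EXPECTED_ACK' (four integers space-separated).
Answer: 5000 720 720 5000

Derivation:
After event 0: A_seq=5000 A_ack=376 B_seq=376 B_ack=5000
After event 1: A_seq=5000 A_ack=412 B_seq=412 B_ack=5000
After event 2: A_seq=5000 A_ack=412 B_seq=542 B_ack=5000
After event 3: A_seq=5000 A_ack=412 B_seq=565 B_ack=5000
After event 4: A_seq=5000 A_ack=412 B_seq=674 B_ack=5000
After event 5: A_seq=5000 A_ack=674 B_seq=674 B_ack=5000
After event 6: A_seq=5000 A_ack=720 B_seq=720 B_ack=5000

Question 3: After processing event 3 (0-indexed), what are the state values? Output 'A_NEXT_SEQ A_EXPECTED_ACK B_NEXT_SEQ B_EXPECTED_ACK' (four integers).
After event 0: A_seq=5000 A_ack=376 B_seq=376 B_ack=5000
After event 1: A_seq=5000 A_ack=412 B_seq=412 B_ack=5000
After event 2: A_seq=5000 A_ack=412 B_seq=542 B_ack=5000
After event 3: A_seq=5000 A_ack=412 B_seq=565 B_ack=5000

5000 412 565 5000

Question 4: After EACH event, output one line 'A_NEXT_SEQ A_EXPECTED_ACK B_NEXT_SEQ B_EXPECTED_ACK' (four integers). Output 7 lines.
5000 376 376 5000
5000 412 412 5000
5000 412 542 5000
5000 412 565 5000
5000 412 674 5000
5000 674 674 5000
5000 720 720 5000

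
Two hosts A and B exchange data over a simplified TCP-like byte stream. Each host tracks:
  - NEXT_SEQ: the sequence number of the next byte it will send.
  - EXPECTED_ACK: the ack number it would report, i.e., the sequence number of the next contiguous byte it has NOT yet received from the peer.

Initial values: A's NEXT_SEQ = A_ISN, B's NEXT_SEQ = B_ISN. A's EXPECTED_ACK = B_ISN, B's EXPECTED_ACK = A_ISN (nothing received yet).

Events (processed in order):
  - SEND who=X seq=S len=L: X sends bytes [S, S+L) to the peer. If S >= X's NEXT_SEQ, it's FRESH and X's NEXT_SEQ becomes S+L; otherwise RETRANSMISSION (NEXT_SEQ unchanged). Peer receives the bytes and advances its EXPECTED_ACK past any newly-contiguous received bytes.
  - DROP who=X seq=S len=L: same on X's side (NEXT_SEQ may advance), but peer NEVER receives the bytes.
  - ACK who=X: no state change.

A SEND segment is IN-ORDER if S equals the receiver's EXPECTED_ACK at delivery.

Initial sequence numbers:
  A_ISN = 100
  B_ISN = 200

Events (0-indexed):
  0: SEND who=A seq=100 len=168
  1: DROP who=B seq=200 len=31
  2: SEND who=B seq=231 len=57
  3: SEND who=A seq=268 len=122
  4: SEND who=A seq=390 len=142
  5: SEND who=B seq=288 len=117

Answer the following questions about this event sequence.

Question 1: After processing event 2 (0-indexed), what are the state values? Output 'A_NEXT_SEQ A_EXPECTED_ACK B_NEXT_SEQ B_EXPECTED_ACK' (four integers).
After event 0: A_seq=268 A_ack=200 B_seq=200 B_ack=268
After event 1: A_seq=268 A_ack=200 B_seq=231 B_ack=268
After event 2: A_seq=268 A_ack=200 B_seq=288 B_ack=268

268 200 288 268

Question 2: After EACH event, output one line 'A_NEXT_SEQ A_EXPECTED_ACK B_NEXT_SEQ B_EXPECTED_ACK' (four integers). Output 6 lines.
268 200 200 268
268 200 231 268
268 200 288 268
390 200 288 390
532 200 288 532
532 200 405 532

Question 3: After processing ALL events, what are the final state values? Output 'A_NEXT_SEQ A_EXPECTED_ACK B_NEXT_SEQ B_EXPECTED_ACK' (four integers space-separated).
After event 0: A_seq=268 A_ack=200 B_seq=200 B_ack=268
After event 1: A_seq=268 A_ack=200 B_seq=231 B_ack=268
After event 2: A_seq=268 A_ack=200 B_seq=288 B_ack=268
After event 3: A_seq=390 A_ack=200 B_seq=288 B_ack=390
After event 4: A_seq=532 A_ack=200 B_seq=288 B_ack=532
After event 5: A_seq=532 A_ack=200 B_seq=405 B_ack=532

Answer: 532 200 405 532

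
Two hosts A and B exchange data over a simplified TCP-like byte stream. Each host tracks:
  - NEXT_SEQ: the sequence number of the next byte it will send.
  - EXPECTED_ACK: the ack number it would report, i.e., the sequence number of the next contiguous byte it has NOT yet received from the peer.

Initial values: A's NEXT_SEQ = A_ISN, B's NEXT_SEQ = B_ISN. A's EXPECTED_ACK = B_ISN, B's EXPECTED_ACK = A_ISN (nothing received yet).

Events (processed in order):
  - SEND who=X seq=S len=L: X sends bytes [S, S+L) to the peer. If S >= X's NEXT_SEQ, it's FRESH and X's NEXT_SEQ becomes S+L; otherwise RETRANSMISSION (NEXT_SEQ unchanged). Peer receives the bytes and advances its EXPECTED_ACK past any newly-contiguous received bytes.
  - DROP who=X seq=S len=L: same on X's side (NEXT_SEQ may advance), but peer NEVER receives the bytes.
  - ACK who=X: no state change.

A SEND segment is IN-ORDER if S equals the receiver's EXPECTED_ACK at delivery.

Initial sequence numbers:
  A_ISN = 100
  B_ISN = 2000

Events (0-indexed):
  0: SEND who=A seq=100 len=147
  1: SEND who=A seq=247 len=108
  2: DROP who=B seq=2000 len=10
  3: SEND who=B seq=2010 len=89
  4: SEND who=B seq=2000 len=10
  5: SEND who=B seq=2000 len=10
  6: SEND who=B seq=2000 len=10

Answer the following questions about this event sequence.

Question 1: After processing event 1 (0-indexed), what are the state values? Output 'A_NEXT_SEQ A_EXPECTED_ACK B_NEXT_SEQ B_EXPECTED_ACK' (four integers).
After event 0: A_seq=247 A_ack=2000 B_seq=2000 B_ack=247
After event 1: A_seq=355 A_ack=2000 B_seq=2000 B_ack=355

355 2000 2000 355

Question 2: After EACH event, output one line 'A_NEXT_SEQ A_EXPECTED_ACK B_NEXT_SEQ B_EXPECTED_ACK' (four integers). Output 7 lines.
247 2000 2000 247
355 2000 2000 355
355 2000 2010 355
355 2000 2099 355
355 2099 2099 355
355 2099 2099 355
355 2099 2099 355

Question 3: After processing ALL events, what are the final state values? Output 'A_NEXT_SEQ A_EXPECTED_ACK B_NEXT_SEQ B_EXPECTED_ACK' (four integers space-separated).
After event 0: A_seq=247 A_ack=2000 B_seq=2000 B_ack=247
After event 1: A_seq=355 A_ack=2000 B_seq=2000 B_ack=355
After event 2: A_seq=355 A_ack=2000 B_seq=2010 B_ack=355
After event 3: A_seq=355 A_ack=2000 B_seq=2099 B_ack=355
After event 4: A_seq=355 A_ack=2099 B_seq=2099 B_ack=355
After event 5: A_seq=355 A_ack=2099 B_seq=2099 B_ack=355
After event 6: A_seq=355 A_ack=2099 B_seq=2099 B_ack=355

Answer: 355 2099 2099 355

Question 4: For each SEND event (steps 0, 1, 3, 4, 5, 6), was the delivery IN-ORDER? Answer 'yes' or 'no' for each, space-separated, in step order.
Step 0: SEND seq=100 -> in-order
Step 1: SEND seq=247 -> in-order
Step 3: SEND seq=2010 -> out-of-order
Step 4: SEND seq=2000 -> in-order
Step 5: SEND seq=2000 -> out-of-order
Step 6: SEND seq=2000 -> out-of-order

Answer: yes yes no yes no no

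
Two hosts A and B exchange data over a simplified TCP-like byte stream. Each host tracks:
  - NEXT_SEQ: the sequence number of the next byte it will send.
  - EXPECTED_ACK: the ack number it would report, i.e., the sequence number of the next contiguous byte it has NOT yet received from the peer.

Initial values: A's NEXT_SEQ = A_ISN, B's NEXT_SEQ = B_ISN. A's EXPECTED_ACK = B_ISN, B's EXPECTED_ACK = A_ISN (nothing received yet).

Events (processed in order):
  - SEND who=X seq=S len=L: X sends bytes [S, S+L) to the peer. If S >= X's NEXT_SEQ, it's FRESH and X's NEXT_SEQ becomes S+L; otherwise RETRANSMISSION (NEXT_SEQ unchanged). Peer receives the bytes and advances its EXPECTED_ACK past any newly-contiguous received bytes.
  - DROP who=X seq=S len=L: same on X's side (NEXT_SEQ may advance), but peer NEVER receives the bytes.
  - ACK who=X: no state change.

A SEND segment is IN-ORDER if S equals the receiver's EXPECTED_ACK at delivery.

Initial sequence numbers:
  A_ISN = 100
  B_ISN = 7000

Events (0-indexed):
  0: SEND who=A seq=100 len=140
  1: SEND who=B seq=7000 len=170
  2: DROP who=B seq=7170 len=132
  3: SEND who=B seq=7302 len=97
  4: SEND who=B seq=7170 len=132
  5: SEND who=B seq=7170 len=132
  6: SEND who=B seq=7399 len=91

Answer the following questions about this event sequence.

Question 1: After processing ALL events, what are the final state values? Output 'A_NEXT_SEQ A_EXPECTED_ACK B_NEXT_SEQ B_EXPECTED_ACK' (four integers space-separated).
After event 0: A_seq=240 A_ack=7000 B_seq=7000 B_ack=240
After event 1: A_seq=240 A_ack=7170 B_seq=7170 B_ack=240
After event 2: A_seq=240 A_ack=7170 B_seq=7302 B_ack=240
After event 3: A_seq=240 A_ack=7170 B_seq=7399 B_ack=240
After event 4: A_seq=240 A_ack=7399 B_seq=7399 B_ack=240
After event 5: A_seq=240 A_ack=7399 B_seq=7399 B_ack=240
After event 6: A_seq=240 A_ack=7490 B_seq=7490 B_ack=240

Answer: 240 7490 7490 240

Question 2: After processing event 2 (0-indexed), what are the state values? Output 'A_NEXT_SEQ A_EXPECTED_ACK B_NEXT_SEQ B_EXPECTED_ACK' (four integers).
After event 0: A_seq=240 A_ack=7000 B_seq=7000 B_ack=240
After event 1: A_seq=240 A_ack=7170 B_seq=7170 B_ack=240
After event 2: A_seq=240 A_ack=7170 B_seq=7302 B_ack=240

240 7170 7302 240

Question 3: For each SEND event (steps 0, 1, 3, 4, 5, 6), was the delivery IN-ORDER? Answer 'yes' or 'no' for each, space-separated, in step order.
Step 0: SEND seq=100 -> in-order
Step 1: SEND seq=7000 -> in-order
Step 3: SEND seq=7302 -> out-of-order
Step 4: SEND seq=7170 -> in-order
Step 5: SEND seq=7170 -> out-of-order
Step 6: SEND seq=7399 -> in-order

Answer: yes yes no yes no yes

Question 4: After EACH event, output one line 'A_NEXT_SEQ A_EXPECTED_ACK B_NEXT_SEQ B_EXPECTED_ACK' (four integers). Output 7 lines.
240 7000 7000 240
240 7170 7170 240
240 7170 7302 240
240 7170 7399 240
240 7399 7399 240
240 7399 7399 240
240 7490 7490 240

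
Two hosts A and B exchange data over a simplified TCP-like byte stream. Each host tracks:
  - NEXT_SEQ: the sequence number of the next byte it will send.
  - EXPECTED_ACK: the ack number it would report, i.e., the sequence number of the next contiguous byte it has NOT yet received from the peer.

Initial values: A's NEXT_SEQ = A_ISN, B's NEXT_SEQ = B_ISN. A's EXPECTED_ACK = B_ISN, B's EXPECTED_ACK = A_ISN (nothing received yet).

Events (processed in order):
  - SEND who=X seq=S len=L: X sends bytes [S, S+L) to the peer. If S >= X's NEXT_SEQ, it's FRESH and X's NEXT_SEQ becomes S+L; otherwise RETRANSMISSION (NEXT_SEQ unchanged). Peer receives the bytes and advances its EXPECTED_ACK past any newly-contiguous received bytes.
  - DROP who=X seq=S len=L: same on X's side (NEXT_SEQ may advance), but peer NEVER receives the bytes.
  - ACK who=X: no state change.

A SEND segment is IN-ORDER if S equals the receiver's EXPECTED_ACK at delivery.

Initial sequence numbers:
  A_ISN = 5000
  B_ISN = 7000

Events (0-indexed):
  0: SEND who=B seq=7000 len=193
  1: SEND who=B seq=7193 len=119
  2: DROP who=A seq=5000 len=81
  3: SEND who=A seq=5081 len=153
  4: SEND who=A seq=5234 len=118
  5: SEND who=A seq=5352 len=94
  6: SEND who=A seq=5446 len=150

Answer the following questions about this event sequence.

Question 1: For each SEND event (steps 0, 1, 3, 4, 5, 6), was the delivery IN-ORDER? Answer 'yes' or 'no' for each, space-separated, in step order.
Step 0: SEND seq=7000 -> in-order
Step 1: SEND seq=7193 -> in-order
Step 3: SEND seq=5081 -> out-of-order
Step 4: SEND seq=5234 -> out-of-order
Step 5: SEND seq=5352 -> out-of-order
Step 6: SEND seq=5446 -> out-of-order

Answer: yes yes no no no no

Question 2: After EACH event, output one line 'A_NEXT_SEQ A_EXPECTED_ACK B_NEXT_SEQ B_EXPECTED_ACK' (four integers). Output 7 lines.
5000 7193 7193 5000
5000 7312 7312 5000
5081 7312 7312 5000
5234 7312 7312 5000
5352 7312 7312 5000
5446 7312 7312 5000
5596 7312 7312 5000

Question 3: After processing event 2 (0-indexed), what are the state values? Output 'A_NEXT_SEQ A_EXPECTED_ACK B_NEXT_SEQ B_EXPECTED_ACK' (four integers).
After event 0: A_seq=5000 A_ack=7193 B_seq=7193 B_ack=5000
After event 1: A_seq=5000 A_ack=7312 B_seq=7312 B_ack=5000
After event 2: A_seq=5081 A_ack=7312 B_seq=7312 B_ack=5000

5081 7312 7312 5000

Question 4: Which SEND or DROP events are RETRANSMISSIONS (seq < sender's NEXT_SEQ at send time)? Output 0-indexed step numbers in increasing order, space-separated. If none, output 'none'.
Step 0: SEND seq=7000 -> fresh
Step 1: SEND seq=7193 -> fresh
Step 2: DROP seq=5000 -> fresh
Step 3: SEND seq=5081 -> fresh
Step 4: SEND seq=5234 -> fresh
Step 5: SEND seq=5352 -> fresh
Step 6: SEND seq=5446 -> fresh

Answer: none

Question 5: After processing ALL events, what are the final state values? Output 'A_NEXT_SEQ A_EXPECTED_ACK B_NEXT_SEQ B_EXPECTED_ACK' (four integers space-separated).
Answer: 5596 7312 7312 5000

Derivation:
After event 0: A_seq=5000 A_ack=7193 B_seq=7193 B_ack=5000
After event 1: A_seq=5000 A_ack=7312 B_seq=7312 B_ack=5000
After event 2: A_seq=5081 A_ack=7312 B_seq=7312 B_ack=5000
After event 3: A_seq=5234 A_ack=7312 B_seq=7312 B_ack=5000
After event 4: A_seq=5352 A_ack=7312 B_seq=7312 B_ack=5000
After event 5: A_seq=5446 A_ack=7312 B_seq=7312 B_ack=5000
After event 6: A_seq=5596 A_ack=7312 B_seq=7312 B_ack=5000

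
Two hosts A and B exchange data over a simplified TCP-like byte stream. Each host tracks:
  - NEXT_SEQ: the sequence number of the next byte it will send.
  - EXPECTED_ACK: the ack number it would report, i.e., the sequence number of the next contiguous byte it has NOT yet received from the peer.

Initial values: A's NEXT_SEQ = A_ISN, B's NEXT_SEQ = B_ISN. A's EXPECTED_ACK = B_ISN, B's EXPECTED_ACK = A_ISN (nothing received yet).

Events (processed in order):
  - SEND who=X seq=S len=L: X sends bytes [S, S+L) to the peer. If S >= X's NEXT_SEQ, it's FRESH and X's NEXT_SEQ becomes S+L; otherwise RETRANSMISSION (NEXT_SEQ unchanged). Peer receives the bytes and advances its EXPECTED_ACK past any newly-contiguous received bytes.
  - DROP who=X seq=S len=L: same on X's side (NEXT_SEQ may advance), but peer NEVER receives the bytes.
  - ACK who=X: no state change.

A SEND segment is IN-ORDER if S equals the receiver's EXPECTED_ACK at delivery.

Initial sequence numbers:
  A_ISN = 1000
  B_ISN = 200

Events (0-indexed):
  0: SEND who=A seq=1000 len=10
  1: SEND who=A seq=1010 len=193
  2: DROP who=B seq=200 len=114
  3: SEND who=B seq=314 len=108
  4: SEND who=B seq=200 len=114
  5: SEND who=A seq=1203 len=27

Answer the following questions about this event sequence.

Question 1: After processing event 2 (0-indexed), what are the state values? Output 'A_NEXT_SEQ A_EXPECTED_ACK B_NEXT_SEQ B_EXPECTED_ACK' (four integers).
After event 0: A_seq=1010 A_ack=200 B_seq=200 B_ack=1010
After event 1: A_seq=1203 A_ack=200 B_seq=200 B_ack=1203
After event 2: A_seq=1203 A_ack=200 B_seq=314 B_ack=1203

1203 200 314 1203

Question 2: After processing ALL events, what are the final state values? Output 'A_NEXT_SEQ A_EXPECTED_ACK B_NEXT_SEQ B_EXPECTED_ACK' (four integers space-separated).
After event 0: A_seq=1010 A_ack=200 B_seq=200 B_ack=1010
After event 1: A_seq=1203 A_ack=200 B_seq=200 B_ack=1203
After event 2: A_seq=1203 A_ack=200 B_seq=314 B_ack=1203
After event 3: A_seq=1203 A_ack=200 B_seq=422 B_ack=1203
After event 4: A_seq=1203 A_ack=422 B_seq=422 B_ack=1203
After event 5: A_seq=1230 A_ack=422 B_seq=422 B_ack=1230

Answer: 1230 422 422 1230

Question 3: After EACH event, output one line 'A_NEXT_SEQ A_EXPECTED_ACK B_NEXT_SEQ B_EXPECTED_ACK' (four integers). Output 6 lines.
1010 200 200 1010
1203 200 200 1203
1203 200 314 1203
1203 200 422 1203
1203 422 422 1203
1230 422 422 1230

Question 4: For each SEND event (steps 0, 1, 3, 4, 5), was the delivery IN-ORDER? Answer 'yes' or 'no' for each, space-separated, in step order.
Answer: yes yes no yes yes

Derivation:
Step 0: SEND seq=1000 -> in-order
Step 1: SEND seq=1010 -> in-order
Step 3: SEND seq=314 -> out-of-order
Step 4: SEND seq=200 -> in-order
Step 5: SEND seq=1203 -> in-order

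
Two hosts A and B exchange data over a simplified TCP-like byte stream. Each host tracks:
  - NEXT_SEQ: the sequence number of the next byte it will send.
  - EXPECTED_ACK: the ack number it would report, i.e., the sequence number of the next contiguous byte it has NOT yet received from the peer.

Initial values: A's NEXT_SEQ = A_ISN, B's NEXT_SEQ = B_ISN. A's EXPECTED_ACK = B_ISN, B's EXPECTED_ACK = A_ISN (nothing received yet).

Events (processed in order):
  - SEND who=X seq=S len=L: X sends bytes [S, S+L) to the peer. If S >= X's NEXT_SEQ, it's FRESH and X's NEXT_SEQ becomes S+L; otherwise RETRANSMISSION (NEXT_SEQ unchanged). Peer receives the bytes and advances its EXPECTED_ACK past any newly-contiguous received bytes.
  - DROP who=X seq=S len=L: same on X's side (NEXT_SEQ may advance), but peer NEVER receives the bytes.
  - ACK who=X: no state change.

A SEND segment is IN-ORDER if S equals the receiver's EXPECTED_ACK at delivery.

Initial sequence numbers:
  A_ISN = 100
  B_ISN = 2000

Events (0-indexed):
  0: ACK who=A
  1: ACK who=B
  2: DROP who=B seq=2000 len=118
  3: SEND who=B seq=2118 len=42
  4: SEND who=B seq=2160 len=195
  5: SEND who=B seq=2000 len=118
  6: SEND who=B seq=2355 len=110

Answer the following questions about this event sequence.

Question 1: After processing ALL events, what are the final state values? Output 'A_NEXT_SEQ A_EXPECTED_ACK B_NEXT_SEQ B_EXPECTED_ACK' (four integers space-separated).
After event 0: A_seq=100 A_ack=2000 B_seq=2000 B_ack=100
After event 1: A_seq=100 A_ack=2000 B_seq=2000 B_ack=100
After event 2: A_seq=100 A_ack=2000 B_seq=2118 B_ack=100
After event 3: A_seq=100 A_ack=2000 B_seq=2160 B_ack=100
After event 4: A_seq=100 A_ack=2000 B_seq=2355 B_ack=100
After event 5: A_seq=100 A_ack=2355 B_seq=2355 B_ack=100
After event 6: A_seq=100 A_ack=2465 B_seq=2465 B_ack=100

Answer: 100 2465 2465 100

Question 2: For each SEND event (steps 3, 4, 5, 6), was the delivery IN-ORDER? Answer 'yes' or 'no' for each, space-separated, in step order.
Step 3: SEND seq=2118 -> out-of-order
Step 4: SEND seq=2160 -> out-of-order
Step 5: SEND seq=2000 -> in-order
Step 6: SEND seq=2355 -> in-order

Answer: no no yes yes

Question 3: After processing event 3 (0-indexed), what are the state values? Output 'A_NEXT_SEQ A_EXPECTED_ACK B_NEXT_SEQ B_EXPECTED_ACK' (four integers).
After event 0: A_seq=100 A_ack=2000 B_seq=2000 B_ack=100
After event 1: A_seq=100 A_ack=2000 B_seq=2000 B_ack=100
After event 2: A_seq=100 A_ack=2000 B_seq=2118 B_ack=100
After event 3: A_seq=100 A_ack=2000 B_seq=2160 B_ack=100

100 2000 2160 100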